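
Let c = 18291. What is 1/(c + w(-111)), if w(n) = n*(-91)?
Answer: 1/28392 ≈ 3.5221e-5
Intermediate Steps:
w(n) = -91*n
1/(c + w(-111)) = 1/(18291 - 91*(-111)) = 1/(18291 + 10101) = 1/28392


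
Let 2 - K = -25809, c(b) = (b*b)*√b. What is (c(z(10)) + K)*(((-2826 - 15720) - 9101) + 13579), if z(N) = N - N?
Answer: -363109148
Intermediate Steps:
z(N) = 0
c(b) = b^(5/2) (c(b) = b²*√b = b^(5/2))
K = 25811 (K = 2 - 1*(-25809) = 2 + 25809 = 25811)
(c(z(10)) + K)*(((-2826 - 15720) - 9101) + 13579) = (0^(5/2) + 25811)*(((-2826 - 15720) - 9101) + 13579) = (0 + 25811)*((-18546 - 9101) + 13579) = 25811*(-27647 + 13579) = 25811*(-14068) = -363109148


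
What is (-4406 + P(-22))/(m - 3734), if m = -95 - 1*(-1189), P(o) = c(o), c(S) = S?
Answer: 369/220 ≈ 1.6773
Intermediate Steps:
P(o) = o
m = 1094 (m = -95 + 1189 = 1094)
(-4406 + P(-22))/(m - 3734) = (-4406 - 22)/(1094 - 3734) = -4428/(-2640) = -4428*(-1/2640) = 369/220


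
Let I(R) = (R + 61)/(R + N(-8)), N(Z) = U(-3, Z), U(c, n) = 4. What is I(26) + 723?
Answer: 7259/10 ≈ 725.90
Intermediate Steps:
N(Z) = 4
I(R) = (61 + R)/(4 + R) (I(R) = (R + 61)/(R + 4) = (61 + R)/(4 + R))
I(26) + 723 = (61 + 26)/(4 + 26) + 723 = 87/30 + 723 = (1/30)*87 + 723 = 29/10 + 723 = 7259/10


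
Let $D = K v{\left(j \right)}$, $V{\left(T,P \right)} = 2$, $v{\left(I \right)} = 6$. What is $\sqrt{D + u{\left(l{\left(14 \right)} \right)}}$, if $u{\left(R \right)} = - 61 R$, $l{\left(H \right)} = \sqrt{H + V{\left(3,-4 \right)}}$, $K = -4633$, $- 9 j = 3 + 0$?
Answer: $i \sqrt{28042} \approx 167.46 i$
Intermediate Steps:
$j = - \frac{1}{3}$ ($j = - \frac{3 + 0}{9} = \left(- \frac{1}{9}\right) 3 = - \frac{1}{3} \approx -0.33333$)
$l{\left(H \right)} = \sqrt{2 + H}$ ($l{\left(H \right)} = \sqrt{H + 2} = \sqrt{2 + H}$)
$D = -27798$ ($D = \left(-4633\right) 6 = -27798$)
$\sqrt{D + u{\left(l{\left(14 \right)} \right)}} = \sqrt{-27798 - 61 \sqrt{2 + 14}} = \sqrt{-27798 - 61 \sqrt{16}} = \sqrt{-27798 - 244} = \sqrt{-28042} = i \sqrt{28042}$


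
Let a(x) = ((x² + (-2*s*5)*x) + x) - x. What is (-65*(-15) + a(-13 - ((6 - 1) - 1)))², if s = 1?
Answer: 2056356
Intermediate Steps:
a(x) = x² - 10*x (a(x) = ((x² + (-2*1*5)*x) + x) - x = ((x² + (-2*5)*x) + x) - x = ((x² - 10*x) + x) - x = (x² - 9*x) - x = x² - 10*x)
(-65*(-15) + a(-13 - ((6 - 1) - 1)))² = (-65*(-15) + (-13 - ((6 - 1) - 1))*(-10 + (-13 - ((6 - 1) - 1))))² = (975 + (-13 - (5 - 1))*(-10 + (-13 - (5 - 1))))² = (975 + (-13 - 1*4)*(-10 + (-13 - 1*4)))² = (975 + (-13 - 4)*(-10 + (-13 - 4)))² = (975 - 17*(-10 - 17))² = (975 - 17*(-27))² = (975 + 459)² = 1434² = 2056356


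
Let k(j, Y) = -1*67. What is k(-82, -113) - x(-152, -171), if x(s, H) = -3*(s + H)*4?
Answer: -3943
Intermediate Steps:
x(s, H) = -12*H - 12*s (x(s, H) = -3*(H + s)*4 = (-3*H - 3*s)*4 = -12*H - 12*s)
k(j, Y) = -67
k(-82, -113) - x(-152, -171) = -67 - (-12*(-171) - 12*(-152)) = -67 - (2052 + 1824) = -67 - 1*3876 = -67 - 3876 = -3943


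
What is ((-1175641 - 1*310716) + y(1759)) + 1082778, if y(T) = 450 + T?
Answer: -401370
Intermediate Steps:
((-1175641 - 1*310716) + y(1759)) + 1082778 = ((-1175641 - 1*310716) + (450 + 1759)) + 1082778 = ((-1175641 - 310716) + 2209) + 1082778 = (-1486357 + 2209) + 1082778 = -1484148 + 1082778 = -401370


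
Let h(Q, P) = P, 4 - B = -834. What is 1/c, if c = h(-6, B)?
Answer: 1/838 ≈ 0.0011933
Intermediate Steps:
B = 838 (B = 4 - 1*(-834) = 4 + 834 = 838)
c = 838
1/c = 1/838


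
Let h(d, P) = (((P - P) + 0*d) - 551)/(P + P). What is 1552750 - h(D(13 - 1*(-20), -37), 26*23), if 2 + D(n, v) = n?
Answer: 1857089551/1196 ≈ 1.5528e+6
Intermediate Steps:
D(n, v) = -2 + n
h(d, P) = -551/(2*P) (h(d, P) = ((0 + 0) - 551)/((2*P)) = (0 - 551)*(1/(2*P)) = -551/(2*P))
1552750 - h(D(13 - 1*(-20), -37), 26*23) = 1552750 - (-551)/(2*(26*23)) = 1552750 - (-551)/(2*598) = 1552750 - 1*(-551/1196) = 1552750 + 551/1196 = 1857089551/1196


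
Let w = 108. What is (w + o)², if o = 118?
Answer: 51076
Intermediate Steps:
(w + o)² = (108 + 118)² = 226² = 51076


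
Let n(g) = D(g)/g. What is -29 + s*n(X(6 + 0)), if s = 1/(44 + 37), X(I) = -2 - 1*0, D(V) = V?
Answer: -2348/81 ≈ -28.988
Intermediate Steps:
X(I) = -2 (X(I) = -2 + 0 = -2)
n(g) = 1 (n(g) = g/g = 1)
s = 1/81 ≈ 0.012346
-29 + s*n(X(6 + 0)) = -29 + (1/81)*1 = -29 + 1/81 = -2348/81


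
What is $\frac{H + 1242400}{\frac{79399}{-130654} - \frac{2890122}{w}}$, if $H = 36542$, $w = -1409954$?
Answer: $\frac{117800872813514436}{132828531071} \approx 8.8686 \cdot 10^{5}$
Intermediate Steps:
$\frac{H + 1242400}{\frac{79399}{-130654} - \frac{2890122}{w}} = \frac{36542 + 1242400}{\frac{79399}{-130654} - \frac{2890122}{-1409954}} = \frac{1278942}{79399 \left(- \frac{1}{130654}\right) - - \frac{1445061}{704977}} = \frac{1278942}{- \frac{79399}{130654} + \frac{1445061}{704977}} = \frac{1278942}{\frac{132828531071}{92108064958}} = 1278942 \cdot \frac{92108064958}{132828531071} = \frac{117800872813514436}{132828531071}$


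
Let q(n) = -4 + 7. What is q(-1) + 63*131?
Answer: 8256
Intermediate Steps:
q(n) = 3
q(-1) + 63*131 = 3 + 63*131 = 3 + 8253 = 8256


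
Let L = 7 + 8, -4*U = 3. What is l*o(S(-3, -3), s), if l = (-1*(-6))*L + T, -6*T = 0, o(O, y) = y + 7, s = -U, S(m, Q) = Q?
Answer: 1395/2 ≈ 697.50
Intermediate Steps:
U = -¾ (U = -¼*3 = -¾ ≈ -0.75000)
L = 15
s = ¾ (s = -1*(-¾) = ¾ ≈ 0.75000)
o(O, y) = 7 + y
T = 0 (T = -⅙*0 = 0)
l = 90 (l = -1*(-6)*15 + 0 = 6*15 + 0 = 90 + 0 = 90)
l*o(S(-3, -3), s) = 90*(7 + ¾) = 90*(31/4) = 1395/2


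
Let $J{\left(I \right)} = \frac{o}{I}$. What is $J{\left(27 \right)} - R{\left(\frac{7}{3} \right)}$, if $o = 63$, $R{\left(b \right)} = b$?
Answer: $0$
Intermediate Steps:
$J{\left(I \right)} = \frac{63}{I}$
$J{\left(27 \right)} - R{\left(\frac{7}{3} \right)} = \frac{63}{27} - \frac{7}{3} = 63 \cdot \frac{1}{27} - 7 \cdot \frac{1}{3} = \frac{7}{3} - \frac{7}{3} = 0$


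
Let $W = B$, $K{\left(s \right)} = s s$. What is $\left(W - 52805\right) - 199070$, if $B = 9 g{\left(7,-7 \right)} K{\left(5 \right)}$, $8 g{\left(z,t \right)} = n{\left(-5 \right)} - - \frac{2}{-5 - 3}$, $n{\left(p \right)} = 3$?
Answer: $- \frac{8057525}{32} \approx -2.518 \cdot 10^{5}$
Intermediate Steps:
$K{\left(s \right)} = s^{2}$
$g{\left(z,t \right)} = \frac{11}{32}$ ($g{\left(z,t \right)} = \frac{3 - - \frac{2}{-5 - 3}}{8} = \frac{3 - - \frac{2}{-8}}{8} = \frac{3 - \left(-2\right) \left(- \frac{1}{8}\right)}{8} = \frac{3 - \frac{1}{4}}{8} = \frac{1}{8} \cdot \frac{11}{4} = \frac{11}{32}$)
$B = \frac{2475}{32}$ ($B = 9 \cdot \frac{11}{32} \cdot 5^{2} = \frac{99}{32} \cdot 25 = \frac{2475}{32} \approx 77.344$)
$W = \frac{2475}{32} \approx 77.344$
$\left(W - 52805\right) - 199070 = \left(\frac{2475}{32} - 52805\right) - 199070 = - \frac{1687285}{32} - 199070 = - \frac{8057525}{32}$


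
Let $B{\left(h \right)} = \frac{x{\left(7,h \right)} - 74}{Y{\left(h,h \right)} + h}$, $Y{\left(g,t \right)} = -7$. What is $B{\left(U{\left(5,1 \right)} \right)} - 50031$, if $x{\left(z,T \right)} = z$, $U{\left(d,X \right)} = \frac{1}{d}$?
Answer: $- \frac{1700719}{34} \approx -50021.0$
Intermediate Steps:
$B{\left(h \right)} = - \frac{67}{-7 + h}$ ($B{\left(h \right)} = \frac{7 - 74}{-7 + h} = - \frac{67}{-7 + h}$)
$B{\left(U{\left(5,1 \right)} \right)} - 50031 = - \frac{67}{-7 + \frac{1}{5}} - 50031 = - \frac{67}{- \frac{34}{5}} - 50031 = \left(-67\right) \left(- \frac{5}{34}\right) - 50031 = \frac{335}{34} - 50031 = - \frac{1700719}{34}$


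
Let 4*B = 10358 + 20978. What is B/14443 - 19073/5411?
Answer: -233081565/78151073 ≈ -2.9824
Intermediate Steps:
B = 7834 (B = (10358 + 20978)/4 = (¼)*31336 = 7834)
B/14443 - 19073/5411 = 7834/14443 - 19073/5411 = -233081565/78151073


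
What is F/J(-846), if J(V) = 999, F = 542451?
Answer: 180817/333 ≈ 542.99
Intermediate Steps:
F/J(-846) = 542451/999 = 542451*(1/999) = 180817/333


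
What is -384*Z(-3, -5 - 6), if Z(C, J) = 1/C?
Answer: 128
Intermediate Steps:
-384*Z(-3, -5 - 6) = -384/(-3) = -384*(-⅓) = 128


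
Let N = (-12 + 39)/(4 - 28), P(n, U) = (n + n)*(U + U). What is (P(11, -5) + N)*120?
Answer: -26535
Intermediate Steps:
P(n, U) = 4*U*n (P(n, U) = (2*n)*(2*U) = 4*U*n)
N = -9/8 (N = 27/(-24) = 27*(-1/24) = -9/8 ≈ -1.1250)
(P(11, -5) + N)*120 = (4*(-5)*11 - 9/8)*120 = (-220 - 9/8)*120 = -1769/8*120 = -26535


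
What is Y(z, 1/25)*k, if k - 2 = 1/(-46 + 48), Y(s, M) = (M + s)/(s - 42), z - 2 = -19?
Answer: 212/295 ≈ 0.71864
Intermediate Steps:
z = -17 (z = 2 - 19 = -17)
Y(s, M) = (M + s)/(-42 + s)
k = 5/2 (k = 2 + 1/(-46 + 48) = 2 + 1/2 = 2 + ½ = 5/2 ≈ 2.5000)
Y(z, 1/25)*k = ((1/25 - 17)/(-42 - 17))*(5/2) = ((1/25 - 17)/(-59))*(5/2) = -1/59*(-424/25)*(5/2) = (424/1475)*(5/2) = 212/295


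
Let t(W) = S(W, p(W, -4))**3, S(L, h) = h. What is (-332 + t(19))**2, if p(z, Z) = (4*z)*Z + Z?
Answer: 853717469781136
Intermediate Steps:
p(z, Z) = Z + 4*Z*z (p(z, Z) = 4*Z*z + Z = Z + 4*Z*z)
t(W) = (-4 - 16*W)**3 (t(W) = (-4*(1 + 4*W))**3 = (-4 - 16*W)**3)
(-332 + t(19))**2 = (-332 + 64*(-1 - 4*19)**3)**2 = (-332 + 64*(-1 - 76)**3)**2 = (-332 + 64*(-77)**3)**2 = (-332 + 64*(-456533))**2 = (-332 - 29218112)**2 = (-29218444)**2 = 853717469781136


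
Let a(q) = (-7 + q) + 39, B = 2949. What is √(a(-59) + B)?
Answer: √2922 ≈ 54.056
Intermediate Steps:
a(q) = 32 + q
√(a(-59) + B) = √((32 - 59) + 2949) = √(-27 + 2949) = √2922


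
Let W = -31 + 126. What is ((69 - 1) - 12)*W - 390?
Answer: 4930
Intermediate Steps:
W = 95
((69 - 1) - 12)*W - 390 = ((69 - 1) - 12)*95 - 390 = (68 - 12)*95 - 390 = 56*95 - 390 = 5320 - 390 = 4930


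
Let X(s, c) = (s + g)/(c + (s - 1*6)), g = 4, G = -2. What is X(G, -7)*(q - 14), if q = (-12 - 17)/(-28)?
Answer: 121/70 ≈ 1.7286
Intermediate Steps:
X(s, c) = (4 + s)/(-6 + c + s) (X(s, c) = (s + 4)/(c + (s - 1*6)) = (4 + s)/(c + (s - 6)) = (4 + s)/(c + (-6 + s)) = (4 + s)/(-6 + c + s))
q = 29/28 (q = -29*(-1/28) = 29/28 ≈ 1.0357)
X(G, -7)*(q - 14) = ((4 - 2)/(-6 - 7 - 2))*(29/28 - 14) = (2/(-15))*(-363/28) = -1/15*2*(-363/28) = -2/15*(-363/28) = 121/70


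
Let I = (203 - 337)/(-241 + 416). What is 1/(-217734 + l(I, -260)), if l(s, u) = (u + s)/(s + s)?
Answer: -134/29153539 ≈ -4.5964e-6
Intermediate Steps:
I = -134/175 ≈ -0.76571
l(s, u) = (s + u)/(2*s) (l(s, u) = (s + u)/((2*s)) = (s + u)*(1/(2*s)) = (s + u)/(2*s))
1/(-217734 + l(I, -260)) = 1/(-217734 + (-134/175 - 260)/(2*(-134/175))) = 1/(-217734 + (½)*(-175/134)*(-45634/175)) = 1/(-217734 + 22817/134) = 1/(-29153539/134) = -134/29153539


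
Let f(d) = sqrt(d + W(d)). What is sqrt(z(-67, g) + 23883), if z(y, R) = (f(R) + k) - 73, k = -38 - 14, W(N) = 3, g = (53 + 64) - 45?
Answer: sqrt(23758 + 5*sqrt(3)) ≈ 154.16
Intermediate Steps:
g = 72 (g = 117 - 45 = 72)
k = -52
f(d) = sqrt(3 + d) (f(d) = sqrt(d + 3) = sqrt(3 + d))
z(y, R) = -125 + sqrt(3 + R) (z(y, R) = (sqrt(3 + R) - 52) - 73 = (-52 + sqrt(3 + R)) - 73 = -125 + sqrt(3 + R))
sqrt(z(-67, g) + 23883) = sqrt((-125 + sqrt(3 + 72)) + 23883) = sqrt((-125 + sqrt(75)) + 23883) = sqrt((-125 + 5*sqrt(3)) + 23883) = sqrt(23758 + 5*sqrt(3))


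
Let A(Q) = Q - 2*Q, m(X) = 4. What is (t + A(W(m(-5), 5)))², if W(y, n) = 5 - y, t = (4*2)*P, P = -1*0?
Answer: 1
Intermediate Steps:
P = 0
t = 0 (t = (4*2)*0 = 8*0 = 0)
A(Q) = -Q
(t + A(W(m(-5), 5)))² = (0 - (5 - 1*4))² = (0 - (5 - 4))² = (0 - 1*1)² = (0 - 1)² = (-1)² = 1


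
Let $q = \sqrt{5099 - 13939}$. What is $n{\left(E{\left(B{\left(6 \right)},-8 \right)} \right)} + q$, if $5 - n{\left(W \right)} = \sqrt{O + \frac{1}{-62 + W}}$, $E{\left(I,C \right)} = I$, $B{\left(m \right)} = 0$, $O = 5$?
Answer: $5 - \frac{\sqrt{19158}}{62} + 2 i \sqrt{2210} \approx 2.7675 + 94.021 i$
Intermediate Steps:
$q = 2 i \sqrt{2210}$ ($q = \sqrt{-8840} = 2 i \sqrt{2210} \approx 94.021 i$)
$n{\left(W \right)} = 5 - \sqrt{5 + \frac{1}{-62 + W}}$
$n{\left(E{\left(B{\left(6 \right)},-8 \right)} \right)} + q = \left(5 - \sqrt{\frac{-309 + 5 \cdot 0}{-62 + 0}}\right) + 2 i \sqrt{2210} = \left(5 - \sqrt{\frac{-309 + 0}{-62}}\right) + 2 i \sqrt{2210} = \left(5 - \sqrt{\left(- \frac{1}{62}\right) \left(-309\right)}\right) + 2 i \sqrt{2210} = \left(5 - \sqrt{\frac{309}{62}}\right) + 2 i \sqrt{2210} = \left(5 - \frac{\sqrt{19158}}{62}\right) + 2 i \sqrt{2210} = 5 - \frac{\sqrt{19158}}{62} + 2 i \sqrt{2210}$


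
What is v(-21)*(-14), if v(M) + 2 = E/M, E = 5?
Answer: 94/3 ≈ 31.333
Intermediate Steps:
v(M) = -2 + 5/M
v(-21)*(-14) = (-2 + 5/(-21))*(-14) = (-2 + 5*(-1/21))*(-14) = (-2 - 5/21)*(-14) = -47/21*(-14) = 94/3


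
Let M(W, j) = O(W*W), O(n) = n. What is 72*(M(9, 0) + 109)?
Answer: 13680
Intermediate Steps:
M(W, j) = W² (M(W, j) = W*W = W²)
72*(M(9, 0) + 109) = 72*(9² + 109) = 72*(81 + 109) = 72*190 = 13680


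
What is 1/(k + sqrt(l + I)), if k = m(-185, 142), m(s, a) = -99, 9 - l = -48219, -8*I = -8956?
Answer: 198/79093 + sqrt(197390)/79093 ≈ 0.0081206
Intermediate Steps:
I = 2239/2 (I = -1/8*(-8956) = 2239/2 ≈ 1119.5)
l = 48228 (l = 9 - 1*(-48219) = 9 + 48219 = 48228)
k = -99
1/(k + sqrt(l + I)) = 1/(-99 + sqrt(48228 + 2239/2)) = 1/(-99 + sqrt(98695/2)) = 1/(-99 + sqrt(197390)/2)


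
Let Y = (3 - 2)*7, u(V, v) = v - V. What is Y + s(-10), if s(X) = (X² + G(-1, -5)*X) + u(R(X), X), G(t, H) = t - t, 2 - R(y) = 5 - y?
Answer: 110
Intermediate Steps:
R(y) = -3 + y (R(y) = 2 - (5 - y) = 2 + (-5 + y) = -3 + y)
G(t, H) = 0
s(X) = 3 + X² (s(X) = (X² + 0*X) + (X - (-3 + X)) = (X² + 0) + (X + (3 - X)) = X² + 3 = 3 + X²)
Y = 7 (Y = 1*7 = 7)
Y + s(-10) = 7 + (3 + (-10)²) = 7 + (3 + 100) = 7 + 103 = 110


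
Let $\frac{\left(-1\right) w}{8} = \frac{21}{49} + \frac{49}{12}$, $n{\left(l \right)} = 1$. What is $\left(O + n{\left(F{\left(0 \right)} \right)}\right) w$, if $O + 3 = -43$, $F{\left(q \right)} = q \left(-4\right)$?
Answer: $\frac{11370}{7} \approx 1624.3$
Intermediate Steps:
$F{\left(q \right)} = - 4 q$
$w = - \frac{758}{21}$ ($w = - 8 \left(\frac{21}{49} + \frac{49}{12}\right) = - 8 \left(21 \cdot \frac{1}{49} + 49 \cdot \frac{1}{12}\right) = - 8 \left(\frac{3}{7} + \frac{49}{12}\right) = \left(-8\right) \frac{379}{84} = - \frac{758}{21} \approx -36.095$)
$O = -46$ ($O = -3 - 43 = -46$)
$\left(O + n{\left(F{\left(0 \right)} \right)}\right) w = \left(-46 + 1\right) \left(- \frac{758}{21}\right) = \left(-45\right) \left(- \frac{758}{21}\right) = \frac{11370}{7}$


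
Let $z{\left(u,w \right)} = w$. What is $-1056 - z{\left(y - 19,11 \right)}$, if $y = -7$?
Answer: $-1067$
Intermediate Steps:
$-1056 - z{\left(y - 19,11 \right)} = -1056 - 11 = -1067$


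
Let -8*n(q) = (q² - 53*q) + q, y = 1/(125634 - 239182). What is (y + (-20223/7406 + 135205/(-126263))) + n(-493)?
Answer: -509499601825883275/15168451969192 ≈ -33589.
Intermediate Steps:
y = -1/113548 (y = 1/(-113548) = -1/113548 ≈ -8.8068e-6)
n(q) = -q²/8 + 13*q/2 (n(q) = -((q² - 53*q) + q)/8 = -(q² - 52*q)/8 = -q²/8 + 13*q/2)
(y + (-20223/7406 + 135205/(-126263))) + n(-493) = (-1/113548 + (-20223/7406 + 135205/(-126263))) + (⅛)*(-493)*(52 - 1*(-493)) = (-1/113548 + (-20223*1/7406 + 135205*(-1/126263))) + (⅛)*(-493)*(52 + 493) = (-1/113548 + (-2889/1058 - 135205/126263)) + (⅛)*(-493)*545 = (-1/113548 - 507820697/133586254) - 268685/8 = -28831079044605/7584225984596 - 268685/8 = -509499601825883275/15168451969192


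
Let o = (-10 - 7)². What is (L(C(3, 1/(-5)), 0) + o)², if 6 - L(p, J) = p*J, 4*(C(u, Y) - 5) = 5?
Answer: 87025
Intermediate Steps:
C(u, Y) = 25/4 (C(u, Y) = 5 + (¼)*5 = 5 + 5/4 = 25/4)
L(p, J) = 6 - J*p (L(p, J) = 6 - p*J = 6 - J*p)
o = 289 (o = (-17)² = 289)
(L(C(3, 1/(-5)), 0) + o)² = ((6 - 1*0*25/4) + 289)² = ((6 + 0) + 289)² = (6 + 289)² = 295² = 87025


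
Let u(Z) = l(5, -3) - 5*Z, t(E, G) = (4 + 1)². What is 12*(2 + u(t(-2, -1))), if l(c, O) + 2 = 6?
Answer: -1428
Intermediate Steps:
l(c, O) = 4 (l(c, O) = -2 + 6 = 4)
t(E, G) = 25 (t(E, G) = 5² = 25)
u(Z) = 4 - 5*Z
12*(2 + u(t(-2, -1))) = 12*(2 + (4 - 5*25)) = 12*(2 + (4 - 125)) = 12*(2 - 121) = 12*(-119) = -1428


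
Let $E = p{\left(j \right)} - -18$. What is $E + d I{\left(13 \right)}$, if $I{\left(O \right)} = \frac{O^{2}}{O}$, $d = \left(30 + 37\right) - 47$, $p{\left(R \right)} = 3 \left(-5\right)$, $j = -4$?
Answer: $263$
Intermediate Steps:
$p{\left(R \right)} = -15$
$d = 20$ ($d = 67 - 47 = 20$)
$I{\left(O \right)} = O$
$E = 3$ ($E = -15 - -18 = -15 + 18 = 3$)
$E + d I{\left(13 \right)} = 3 + 20 \cdot 13 = 3 + 260 = 263$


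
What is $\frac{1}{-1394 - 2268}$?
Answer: $- \frac{1}{3662} \approx -0.00027307$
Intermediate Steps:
$\frac{1}{-1394 - 2268} = \frac{1}{-3662} = - \frac{1}{3662}$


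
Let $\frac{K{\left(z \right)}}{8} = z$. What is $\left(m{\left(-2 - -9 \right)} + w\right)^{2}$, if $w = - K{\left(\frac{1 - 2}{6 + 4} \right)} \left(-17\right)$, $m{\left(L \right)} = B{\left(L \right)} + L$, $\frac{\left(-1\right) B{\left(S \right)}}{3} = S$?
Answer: $\frac{19044}{25} \approx 761.76$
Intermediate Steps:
$K{\left(z \right)} = 8 z$
$B{\left(S \right)} = - 3 S$
$m{\left(L \right)} = - 2 L$ ($m{\left(L \right)} = - 3 L + L = - 2 L$)
$w = - \frac{68}{5}$ ($w = - 8 \frac{1 - 2}{6 + 4} \left(-17\right) = - 8 \left(- \frac{1}{10}\right) \left(-17\right) = - \frac{\left(-4\right) \left(-17\right)}{5} = \left(-1\right) \frac{68}{5} = - \frac{68}{5} \approx -13.6$)
$\left(m{\left(-2 - -9 \right)} + w\right)^{2} = \left(- 2 \left(-2 - -9\right) - \frac{68}{5}\right)^{2} = \left(- 2 \left(-2 + 9\right) - \frac{68}{5}\right)^{2} = \left(\left(-2\right) 7 - \frac{68}{5}\right)^{2} = \left(-14 - \frac{68}{5}\right)^{2} = \left(- \frac{138}{5}\right)^{2} = \frac{19044}{25}$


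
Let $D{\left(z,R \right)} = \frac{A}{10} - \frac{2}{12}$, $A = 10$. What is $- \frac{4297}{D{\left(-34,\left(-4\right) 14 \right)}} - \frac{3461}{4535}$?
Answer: $- \frac{4677547}{907} \approx -5157.2$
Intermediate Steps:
$D{\left(z,R \right)} = \frac{5}{6}$ ($D{\left(z,R \right)} = \frac{10}{10} - \frac{2}{12} = 10 \cdot \frac{1}{10} - \frac{1}{6} = 1 - \frac{1}{6} = \frac{5}{6}$)
$- \frac{4297}{D{\left(-34,\left(-4\right) 14 \right)}} - \frac{3461}{4535} = - \frac{4297}{\frac{5}{6}} - \frac{3461}{4535} = \left(-4297\right) \frac{6}{5} - \frac{3461}{4535} = - \frac{25782}{5} - \frac{3461}{4535} = - \frac{4677547}{907}$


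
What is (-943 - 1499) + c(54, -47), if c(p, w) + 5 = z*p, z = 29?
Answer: -881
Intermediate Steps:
c(p, w) = -5 + 29*p
(-943 - 1499) + c(54, -47) = (-943 - 1499) + (-5 + 29*54) = -2442 + (-5 + 1566) = -2442 + 1561 = -881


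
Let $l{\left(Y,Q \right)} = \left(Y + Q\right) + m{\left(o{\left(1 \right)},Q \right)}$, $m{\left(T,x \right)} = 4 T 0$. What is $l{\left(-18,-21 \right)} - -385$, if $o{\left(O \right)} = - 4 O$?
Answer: $346$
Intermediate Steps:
$m{\left(T,x \right)} = 0$
$l{\left(Y,Q \right)} = Q + Y$ ($l{\left(Y,Q \right)} = \left(Y + Q\right) + 0 = \left(Q + Y\right) + 0 = Q + Y$)
$l{\left(-18,-21 \right)} - -385 = \left(-21 - 18\right) - -385 = -39 + 385 = 346$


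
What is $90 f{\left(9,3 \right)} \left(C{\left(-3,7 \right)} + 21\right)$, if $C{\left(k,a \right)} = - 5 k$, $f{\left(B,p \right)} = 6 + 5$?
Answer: $35640$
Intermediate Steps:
$f{\left(B,p \right)} = 11$
$90 f{\left(9,3 \right)} \left(C{\left(-3,7 \right)} + 21\right) = 90 \cdot 11 \left(\left(-5\right) \left(-3\right) + 21\right) = 990 \left(15 + 21\right) = 990 \cdot 36 = 35640$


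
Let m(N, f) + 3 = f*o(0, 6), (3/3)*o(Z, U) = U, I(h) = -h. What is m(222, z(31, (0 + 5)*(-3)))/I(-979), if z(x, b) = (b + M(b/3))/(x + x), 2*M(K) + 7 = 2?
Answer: -291/60698 ≈ -0.0047942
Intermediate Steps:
M(K) = -5/2 (M(K) = -7/2 + (1/2)*2 = -7/2 + 1 = -5/2)
o(Z, U) = U
z(x, b) = (-5/2 + b)/(2*x) (z(x, b) = (b - 5/2)/(x + x) = (-5/2 + b)/((2*x)) = (-5/2 + b)*(1/(2*x)) = (-5/2 + b)/(2*x))
m(N, f) = -3 + 6*f (m(N, f) = -3 + f*6 = -3 + 6*f)
m(222, z(31, (0 + 5)*(-3)))/I(-979) = (-3 + 6*((1/4)*(-5 + 2*((0 + 5)*(-3)))/31))/((-1*(-979))) = (-3 + 6*((1/4)*(1/31)*(-5 + 2*(5*(-3)))))/979 = (-3 + 6*((1/4)*(1/31)*(-5 + 2*(-15))))*(1/979) = (-3 + 6*((1/4)*(1/31)*(-5 - 30)))*(1/979) = (-3 + 6*((1/4)*(1/31)*(-35)))*(1/979) = (-3 + 6*(-35/124))*(1/979) = (-3 - 105/62)*(1/979) = -291/62*1/979 = -291/60698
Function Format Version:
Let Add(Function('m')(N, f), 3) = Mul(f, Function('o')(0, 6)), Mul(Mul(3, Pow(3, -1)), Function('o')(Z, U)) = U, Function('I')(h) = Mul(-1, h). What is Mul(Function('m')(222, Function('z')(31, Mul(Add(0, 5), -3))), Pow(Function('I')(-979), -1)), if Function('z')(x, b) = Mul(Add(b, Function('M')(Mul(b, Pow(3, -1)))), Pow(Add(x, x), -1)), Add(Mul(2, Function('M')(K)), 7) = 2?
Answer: Rational(-291, 60698) ≈ -0.0047942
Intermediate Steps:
Function('M')(K) = Rational(-5, 2) (Function('M')(K) = Add(Rational(-7, 2), Mul(Rational(1, 2), 2)) = Add(Rational(-7, 2), 1) = Rational(-5, 2))
Function('o')(Z, U) = U
Function('z')(x, b) = Mul(Rational(1, 2), Pow(x, -1), Add(Rational(-5, 2), b)) (Function('z')(x, b) = Mul(Add(b, Rational(-5, 2)), Pow(Add(x, x), -1)) = Mul(Add(Rational(-5, 2), b), Pow(Mul(2, x), -1)) = Mul(Add(Rational(-5, 2), b), Mul(Rational(1, 2), Pow(x, -1))) = Mul(Rational(1, 2), Pow(x, -1), Add(Rational(-5, 2), b)))
Function('m')(N, f) = Add(-3, Mul(6, f)) (Function('m')(N, f) = Add(-3, Mul(f, 6)) = Add(-3, Mul(6, f)))
Mul(Function('m')(222, Function('z')(31, Mul(Add(0, 5), -3))), Pow(Function('I')(-979), -1)) = Mul(Add(-3, Mul(6, Mul(Rational(1, 4), Pow(31, -1), Add(-5, Mul(2, Mul(Add(0, 5), -3)))))), Pow(Mul(-1, -979), -1)) = Mul(Add(-3, Mul(6, Mul(Rational(1, 4), Rational(1, 31), Add(-5, Mul(2, Mul(5, -3)))))), Pow(979, -1)) = Mul(Add(-3, Mul(6, Mul(Rational(1, 4), Rational(1, 31), Add(-5, Mul(2, -15))))), Rational(1, 979)) = Mul(Add(-3, Mul(6, Mul(Rational(1, 4), Rational(1, 31), Add(-5, -30)))), Rational(1, 979)) = Mul(Add(-3, Mul(6, Mul(Rational(1, 4), Rational(1, 31), -35))), Rational(1, 979)) = Mul(Add(-3, Mul(6, Rational(-35, 124))), Rational(1, 979)) = Mul(Add(-3, Rational(-105, 62)), Rational(1, 979)) = Mul(Rational(-291, 62), Rational(1, 979)) = Rational(-291, 60698)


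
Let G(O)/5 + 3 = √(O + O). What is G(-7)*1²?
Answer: -15 + 5*I*√14 ≈ -15.0 + 18.708*I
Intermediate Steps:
G(O) = -15 + 5*√2*√O (G(O) = -15 + 5*√(O + O) = -15 + 5*√(2*O) = -15 + 5*(√2*√O) = -15 + 5*√2*√O)
G(-7)*1² = (-15 + 5*√2*√(-7))*1² = (-15 + 5*√2*(I*√7))*1 = (-15 + 5*I*√14)*1 = -15 + 5*I*√14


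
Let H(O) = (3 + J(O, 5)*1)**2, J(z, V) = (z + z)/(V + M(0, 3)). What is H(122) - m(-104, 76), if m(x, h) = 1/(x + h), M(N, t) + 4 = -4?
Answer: 1546309/252 ≈ 6136.1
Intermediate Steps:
M(N, t) = -8 (M(N, t) = -4 - 4 = -8)
J(z, V) = 2*z/(-8 + V) (J(z, V) = (z + z)/(V - 8) = (2*z)/(-8 + V) = 2*z/(-8 + V))
m(x, h) = 1/(h + x)
H(O) = (3 - 2*O/3)**2 (H(O) = (3 + (2*O/(-8 + 5))*1)**2 = (3 + (2*O/(-3))*1)**2 = (3 + (2*O*(-1/3))*1)**2 = (3 - 2*O/3*1)**2 = (3 - 2*O/3)**2)
H(122) - m(-104, 76) = (9 - 2*122)**2/9 - 1/(76 - 104) = (9 - 244)**2/9 - 1/(-28) = (1/9)*(-235)**2 - 1*(-1/28) = (1/9)*55225 + 1/28 = 55225/9 + 1/28 = 1546309/252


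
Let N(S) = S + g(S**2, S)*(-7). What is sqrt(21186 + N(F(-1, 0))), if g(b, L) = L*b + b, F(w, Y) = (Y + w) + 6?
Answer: sqrt(20141) ≈ 141.92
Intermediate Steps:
F(w, Y) = 6 + Y + w
g(b, L) = b + L*b
N(S) = S - 7*S**2*(1 + S) (N(S) = S + (S**2*(1 + S))*(-7) = S - 7*S**2*(1 + S))
sqrt(21186 + N(F(-1, 0))) = sqrt(21186 + (6 + 0 - 1)*(1 - 7*(6 + 0 - 1)*(1 + (6 + 0 - 1)))) = sqrt(21186 + 5*(1 - 7*5*(1 + 5))) = sqrt(21186 + 5*(1 - 7*5*6)) = sqrt(21186 + 5*(1 - 210)) = sqrt(21186 + 5*(-209)) = sqrt(21186 - 1045) = sqrt(20141)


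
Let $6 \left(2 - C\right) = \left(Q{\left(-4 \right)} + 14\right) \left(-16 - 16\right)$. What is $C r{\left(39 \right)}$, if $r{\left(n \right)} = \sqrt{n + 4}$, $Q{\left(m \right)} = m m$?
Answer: $162 \sqrt{43} \approx 1062.3$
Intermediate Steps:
$Q{\left(m \right)} = m^{2}$
$r{\left(n \right)} = \sqrt{4 + n}$
$C = 162$ ($C = 2 - \frac{\left(\left(-4\right)^{2} + 14\right) \left(-16 - 16\right)}{6} = 2 - \frac{\left(16 + 14\right) \left(-32\right)}{6} = 2 - \frac{30 \left(-32\right)}{6} = 2 - -160 = 2 + 160 = 162$)
$C r{\left(39 \right)} = 162 \sqrt{4 + 39} = 162 \sqrt{43}$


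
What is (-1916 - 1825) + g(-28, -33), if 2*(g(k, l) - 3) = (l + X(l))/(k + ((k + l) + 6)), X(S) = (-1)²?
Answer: -310238/83 ≈ -3737.8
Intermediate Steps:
X(S) = 1
g(k, l) = 3 + (1 + l)/(2*(6 + l + 2*k)) (g(k, l) = 3 + ((l + 1)/(k + ((k + l) + 6)))/2 = 3 + ((1 + l)/(k + (6 + k + l)))/2 = 3 + ((1 + l)/(6 + l + 2*k))/2 = 3 + (1 + l)/(2*(6 + l + 2*k)))
(-1916 - 1825) + g(-28, -33) = (-1916 - 1825) + (37 + 7*(-33) + 12*(-28))/(2*(6 - 33 + 2*(-28))) = -3741 + (37 - 231 - 336)/(2*(6 - 33 - 56)) = -3741 + (½)*(-530)/(-83) = -3741 + (½)*(-1/83)*(-530) = -3741 + 265/83 = -310238/83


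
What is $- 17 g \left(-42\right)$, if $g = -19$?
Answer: $-13566$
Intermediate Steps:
$- 17 g \left(-42\right) = \left(-17\right) \left(-19\right) \left(-42\right) = 323 \left(-42\right) = -13566$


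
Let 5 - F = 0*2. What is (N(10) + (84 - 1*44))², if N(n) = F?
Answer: 2025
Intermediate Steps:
F = 5 (F = 5 - 0*2 = 5 - 1*0 = 5 + 0 = 5)
N(n) = 5
(N(10) + (84 - 1*44))² = (5 + (84 - 1*44))² = (5 + (84 - 44))² = (5 + 40)² = 45² = 2025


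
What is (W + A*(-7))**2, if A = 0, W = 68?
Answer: 4624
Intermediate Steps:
(W + A*(-7))**2 = (68 + 0*(-7))**2 = (68 + 0)**2 = 68**2 = 4624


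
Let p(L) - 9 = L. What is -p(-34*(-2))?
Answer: -77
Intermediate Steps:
p(L) = 9 + L
-p(-34*(-2)) = -(9 - 34*(-2)) = -(9 + 68) = -1*77 = -77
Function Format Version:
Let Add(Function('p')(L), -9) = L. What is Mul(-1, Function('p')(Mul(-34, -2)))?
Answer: -77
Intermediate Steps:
Function('p')(L) = Add(9, L)
Mul(-1, Function('p')(Mul(-34, -2))) = Mul(-1, Add(9, Mul(-34, -2))) = Mul(-1, Add(9, 68)) = Mul(-1, 77) = -77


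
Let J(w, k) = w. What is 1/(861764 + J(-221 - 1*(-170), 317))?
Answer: 1/861713 ≈ 1.1605e-6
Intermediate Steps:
1/(861764 + J(-221 - 1*(-170), 317)) = 1/(861764 + (-221 - 1*(-170))) = 1/(861764 + (-221 + 170)) = 1/(861764 - 51) = 1/861713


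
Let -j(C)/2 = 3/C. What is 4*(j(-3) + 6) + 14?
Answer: 46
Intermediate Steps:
j(C) = -6/C
4*(j(-3) + 6) + 14 = 4*(-6/(-3) + 6) + 14 = 4*(-6*(-⅓) + 6) + 14 = 4*(2 + 6) + 14 = 4*8 + 14 = 32 + 14 = 46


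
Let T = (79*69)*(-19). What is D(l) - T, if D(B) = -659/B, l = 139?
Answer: 14395432/139 ≈ 1.0356e+5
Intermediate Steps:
T = -103569 (T = 5451*(-19) = -103569)
D(l) - T = -659/139 - 1*(-103569) = -659*1/139 + 103569 = -659/139 + 103569 = 14395432/139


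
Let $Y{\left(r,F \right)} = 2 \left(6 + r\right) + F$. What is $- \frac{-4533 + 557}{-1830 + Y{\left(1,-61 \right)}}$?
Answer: $- \frac{3976}{1877} \approx -2.1183$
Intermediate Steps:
$Y{\left(r,F \right)} = 12 + F + 2 r$ ($Y{\left(r,F \right)} = \left(12 + 2 r\right) + F = 12 + F + 2 r$)
$- \frac{-4533 + 557}{-1830 + Y{\left(1,-61 \right)}} = - \frac{-4533 + 557}{-1830 + \left(12 - 61 + 2 \cdot 1\right)} = - \frac{-3976}{-1830 + \left(12 - 61 + 2\right)} = - \frac{-3976}{-1830 - 47} = - \frac{-3976}{-1877} = - \frac{\left(-3976\right) \left(-1\right)}{1877} = \left(-1\right) \frac{3976}{1877} = - \frac{3976}{1877}$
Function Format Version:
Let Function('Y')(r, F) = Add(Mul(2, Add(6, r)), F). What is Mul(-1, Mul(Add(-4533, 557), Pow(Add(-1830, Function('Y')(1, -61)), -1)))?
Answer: Rational(-3976, 1877) ≈ -2.1183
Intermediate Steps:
Function('Y')(r, F) = Add(12, F, Mul(2, r)) (Function('Y')(r, F) = Add(Add(12, Mul(2, r)), F) = Add(12, F, Mul(2, r)))
Mul(-1, Mul(Add(-4533, 557), Pow(Add(-1830, Function('Y')(1, -61)), -1))) = Mul(-1, Mul(Add(-4533, 557), Pow(Add(-1830, Add(12, -61, Mul(2, 1))), -1))) = Mul(-1, Mul(-3976, Pow(Add(-1830, Add(12, -61, 2)), -1))) = Mul(-1, Mul(-3976, Pow(Add(-1830, -47), -1))) = Mul(-1, Mul(-3976, Pow(-1877, -1))) = Mul(-1, Mul(-3976, Rational(-1, 1877))) = Mul(-1, Rational(3976, 1877)) = Rational(-3976, 1877)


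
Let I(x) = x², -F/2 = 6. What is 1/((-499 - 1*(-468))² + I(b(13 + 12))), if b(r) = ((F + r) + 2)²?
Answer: 1/51586 ≈ 1.9385e-5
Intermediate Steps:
F = -12 (F = -2*6 = -12)
b(r) = (-10 + r)² (b(r) = ((-12 + r) + 2)² = (-10 + r)²)
1/((-499 - 1*(-468))² + I(b(13 + 12))) = 1/((-499 - 1*(-468))² + ((-10 + (13 + 12))²)²) = 1/((-499 + 468)² + ((-10 + 25)²)²) = 1/((-31)² + (15²)²) = 1/(961 + 225²) = 1/(961 + 50625) = 1/51586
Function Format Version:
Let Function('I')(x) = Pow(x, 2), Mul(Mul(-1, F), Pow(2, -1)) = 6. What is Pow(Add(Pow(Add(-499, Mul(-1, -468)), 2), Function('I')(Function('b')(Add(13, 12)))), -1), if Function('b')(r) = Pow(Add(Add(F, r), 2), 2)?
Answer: Rational(1, 51586) ≈ 1.9385e-5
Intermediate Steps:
F = -12 (F = Mul(-2, 6) = -12)
Function('b')(r) = Pow(Add(-10, r), 2) (Function('b')(r) = Pow(Add(Add(-12, r), 2), 2) = Pow(Add(-10, r), 2))
Pow(Add(Pow(Add(-499, Mul(-1, -468)), 2), Function('I')(Function('b')(Add(13, 12)))), -1) = Pow(Add(Pow(Add(-499, Mul(-1, -468)), 2), Pow(Pow(Add(-10, Add(13, 12)), 2), 2)), -1) = Pow(Add(Pow(Add(-499, 468), 2), Pow(Pow(Add(-10, 25), 2), 2)), -1) = Pow(Add(Pow(-31, 2), Pow(Pow(15, 2), 2)), -1) = Pow(Add(961, Pow(225, 2)), -1) = Pow(Add(961, 50625), -1) = Pow(51586, -1) = Rational(1, 51586)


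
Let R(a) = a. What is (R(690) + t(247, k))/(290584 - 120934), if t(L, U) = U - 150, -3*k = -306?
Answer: 107/28275 ≈ 0.0037843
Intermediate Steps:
k = 102 (k = -⅓*(-306) = 102)
t(L, U) = -150 + U
(R(690) + t(247, k))/(290584 - 120934) = (690 + (-150 + 102))/(290584 - 120934) = (690 - 48)/169650 = 642*(1/169650) = 107/28275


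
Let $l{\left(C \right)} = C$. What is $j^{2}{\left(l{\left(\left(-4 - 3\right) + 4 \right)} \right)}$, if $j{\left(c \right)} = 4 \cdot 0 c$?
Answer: $0$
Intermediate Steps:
$j{\left(c \right)} = 0$ ($j{\left(c \right)} = 0 c = 0$)
$j^{2}{\left(l{\left(\left(-4 - 3\right) + 4 \right)} \right)} = 0^{2} = 0$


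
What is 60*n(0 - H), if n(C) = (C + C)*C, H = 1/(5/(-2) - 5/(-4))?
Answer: 384/5 ≈ 76.800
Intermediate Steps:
H = -4/5 (H = 1/(5*(-1/2) - 5*(-1/4)) = 1/(-5/2 + 5/4) = 1/(-5/4) = 1*(-4/5) = -4/5 ≈ -0.80000)
n(C) = 2*C**2 (n(C) = (2*C)*C = 2*C**2)
60*n(0 - H) = 60*(2*(0 - 1*(-4/5))**2) = 60*(2*(0 + 4/5)**2) = 60*(2*(4/5)**2) = 60*(2*(16/25)) = 60*(32/25) = 384/5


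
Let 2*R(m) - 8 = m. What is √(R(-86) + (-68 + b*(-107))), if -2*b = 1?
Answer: I*√214/2 ≈ 7.3144*I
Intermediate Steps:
b = -½ (b = -½*1 = -½ ≈ -0.50000)
R(m) = 4 + m/2
√(R(-86) + (-68 + b*(-107))) = √((4 + (½)*(-86)) + (-68 - ½*(-107))) = √((4 - 43) + (-68 + 107/2)) = √(-39 - 29/2) = √(-107/2) = I*√214/2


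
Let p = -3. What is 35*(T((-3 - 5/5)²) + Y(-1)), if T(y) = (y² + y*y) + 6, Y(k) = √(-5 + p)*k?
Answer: 18130 - 70*I*√2 ≈ 18130.0 - 98.995*I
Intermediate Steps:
Y(k) = 2*I*k*√2 (Y(k) = √(-5 - 3)*k = √(-8)*k = (2*I*√2)*k = 2*I*k*√2)
T(y) = 6 + 2*y² (T(y) = (y² + y²) + 6 = 2*y² + 6 = 6 + 2*y²)
35*(T((-3 - 5/5)²) + Y(-1)) = 35*((6 + 2*((-3 - 5/5)²)²) + 2*I*(-1)*√2) = 35*((6 + 2*((-3 - 5*⅕)²)²) - 2*I*√2) = 35*((6 + 2*((-3 - 1)²)²) - 2*I*√2) = 35*((6 + 2*((-4)²)²) - 2*I*√2) = 35*((6 + 2*16²) - 2*I*√2) = 35*((6 + 2*256) - 2*I*√2) = 35*((6 + 512) - 2*I*√2) = 35*(518 - 2*I*√2) = 18130 - 70*I*√2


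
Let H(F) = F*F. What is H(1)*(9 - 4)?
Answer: 5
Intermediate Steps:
H(F) = F²
H(1)*(9 - 4) = 1²*(9 - 4) = 1*5 = 5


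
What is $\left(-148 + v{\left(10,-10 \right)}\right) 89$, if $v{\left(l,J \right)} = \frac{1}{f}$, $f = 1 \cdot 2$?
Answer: $- \frac{26255}{2} \approx -13128.0$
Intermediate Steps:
$f = 2$
$v{\left(l,J \right)} = \frac{1}{2}$
$\left(-148 + v{\left(10,-10 \right)}\right) 89 = \left(-148 + \frac{1}{2}\right) 89 = \left(- \frac{295}{2}\right) 89 = - \frac{26255}{2}$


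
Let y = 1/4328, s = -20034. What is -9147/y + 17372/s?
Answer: -396555168358/10017 ≈ -3.9588e+7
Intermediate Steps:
y = 1/4328 ≈ 0.00023105
-9147/y + 17372/s = -9147/1/4328 + 17372/(-20034) = -9147*4328 + 17372*(-1/20034) = -39588216 - 8686/10017 = -396555168358/10017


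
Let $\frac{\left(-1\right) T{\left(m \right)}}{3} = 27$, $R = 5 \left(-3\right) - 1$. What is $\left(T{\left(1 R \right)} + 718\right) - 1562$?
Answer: $-925$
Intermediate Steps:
$R = -16$ ($R = -15 - 1 = -16$)
$T{\left(m \right)} = -81$ ($T{\left(m \right)} = \left(-3\right) 27 = -81$)
$\left(T{\left(1 R \right)} + 718\right) - 1562 = \left(-81 + 718\right) - 1562 = 637 - 1562 = -925$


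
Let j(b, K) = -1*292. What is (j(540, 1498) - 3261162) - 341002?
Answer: -3602456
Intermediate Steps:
j(b, K) = -292
(j(540, 1498) - 3261162) - 341002 = (-292 - 3261162) - 341002 = -3261454 - 341002 = -3602456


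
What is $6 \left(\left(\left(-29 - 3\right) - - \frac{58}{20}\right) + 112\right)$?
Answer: $\frac{2487}{5} \approx 497.4$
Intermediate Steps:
$6 \left(\left(\left(-29 - 3\right) - - \frac{58}{20}\right) + 112\right) = 6 \left(\left(\left(-29 - 3\right) - \left(-58\right) \frac{1}{20}\right) + 112\right) = 6 \left(\left(-32 - - \frac{29}{10}\right) + 112\right) = 6 \left(\left(-32 + \frac{29}{10}\right) + 112\right) = 6 \left(- \frac{291}{10} + 112\right) = 6 \cdot \frac{829}{10} = \frac{2487}{5}$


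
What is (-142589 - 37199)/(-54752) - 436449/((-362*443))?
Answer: 6591042257/1097544904 ≈ 6.0053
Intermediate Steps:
(-142589 - 37199)/(-54752) - 436449/((-362*443)) = -179788*(-1/54752) - 436449/(-160366) = 44947/13688 - 436449*(-1/160366) = 44947/13688 + 436449/160366 = 6591042257/1097544904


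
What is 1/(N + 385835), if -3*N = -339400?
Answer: 3/1496905 ≈ 2.0041e-6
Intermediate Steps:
N = 339400/3 (N = -1/3*(-339400) = 339400/3 ≈ 1.1313e+5)
1/(N + 385835) = 1/(339400/3 + 385835) = 1/(1496905/3) = 3/1496905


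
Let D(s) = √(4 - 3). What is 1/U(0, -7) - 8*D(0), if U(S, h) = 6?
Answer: -47/6 ≈ -7.8333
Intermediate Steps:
D(s) = 1 (D(s) = √1 = 1)
1/U(0, -7) - 8*D(0) = 1/6 - 8*1 = ⅙ - 8 = -47/6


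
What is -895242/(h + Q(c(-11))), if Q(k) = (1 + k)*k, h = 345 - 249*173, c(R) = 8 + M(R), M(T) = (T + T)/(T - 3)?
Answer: 21933429/1044455 ≈ 21.000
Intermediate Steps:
M(T) = 2*T/(-3 + T) (M(T) = (2*T)/(-3 + T) = 2*T/(-3 + T))
c(R) = 8 + 2*R/(-3 + R)
h = -42732 (h = 345 - 43077 = -42732)
Q(k) = k*(1 + k)
-895242/(h + Q(c(-11))) = -895242/(-42732 + (2*(-12 + 5*(-11))/(-3 - 11))*(1 + 2*(-12 + 5*(-11))/(-3 - 11))) = -895242/(-42732 + (2*(-12 - 55)/(-14))*(1 + 2*(-12 - 55)/(-14))) = -895242/(-42732 + (2*(-1/14)*(-67))*(1 + 2*(-1/14)*(-67))) = -895242/(-42732 + 67*(1 + 67/7)/7) = -895242/(-42732 + (67/7)*(74/7)) = -895242/(-42732 + 4958/49) = -895242/(-2088910/49) = -895242*(-49/2088910) = 21933429/1044455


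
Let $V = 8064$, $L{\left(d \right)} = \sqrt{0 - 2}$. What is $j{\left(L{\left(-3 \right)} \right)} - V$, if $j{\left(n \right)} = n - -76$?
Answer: $-7988 + i \sqrt{2} \approx -7988.0 + 1.4142 i$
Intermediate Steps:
$L{\left(d \right)} = i \sqrt{2}$ ($L{\left(d \right)} = \sqrt{-2} = i \sqrt{2}$)
$j{\left(n \right)} = 76 + n$ ($j{\left(n \right)} = n + 76 = 76 + n$)
$j{\left(L{\left(-3 \right)} \right)} - V = \left(76 + i \sqrt{2}\right) - 8064 = -7988 + i \sqrt{2}$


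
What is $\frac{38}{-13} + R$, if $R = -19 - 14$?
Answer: $- \frac{467}{13} \approx -35.923$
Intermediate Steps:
$R = -33$ ($R = -19 - 14 = -33$)
$\frac{38}{-13} + R = \frac{38}{-13} - 33 = 38 \left(- \frac{1}{13}\right) - 33 = - \frac{38}{13} - 33 = - \frac{467}{13}$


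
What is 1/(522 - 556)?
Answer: -1/34 ≈ -0.029412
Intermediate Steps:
1/(522 - 556) = 1/(-34) = -1/34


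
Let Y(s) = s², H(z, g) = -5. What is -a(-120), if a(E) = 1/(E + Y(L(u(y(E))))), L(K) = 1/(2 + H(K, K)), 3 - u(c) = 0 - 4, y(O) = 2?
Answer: 9/1079 ≈ 0.0083411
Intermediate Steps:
u(c) = 7 (u(c) = 3 - (0 - 4) = 3 - 1*(-4) = 3 + 4 = 7)
L(K) = -⅓ (L(K) = 1/(2 - 5) = 1/(-3) = -⅓)
a(E) = 1/(⅑ + E) (a(E) = 1/(E + (-⅓)²) = 1/(E + ⅑) = 1/(⅑ + E))
-a(-120) = -9/(1 + 9*(-120)) = -9/(1 - 1080) = -9/(-1079) = -9*(-1)/1079 = -1*(-9/1079) = 9/1079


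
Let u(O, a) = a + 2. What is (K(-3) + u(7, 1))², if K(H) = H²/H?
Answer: 0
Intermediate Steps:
u(O, a) = 2 + a
K(H) = H
(K(-3) + u(7, 1))² = (-3 + (2 + 1))² = (-3 + 3)² = 0² = 0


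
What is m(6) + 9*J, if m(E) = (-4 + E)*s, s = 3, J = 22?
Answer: 204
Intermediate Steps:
m(E) = -12 + 3*E (m(E) = (-4 + E)*3 = -12 + 3*E)
m(6) + 9*J = (-12 + 3*6) + 9*22 = (-12 + 18) + 198 = 6 + 198 = 204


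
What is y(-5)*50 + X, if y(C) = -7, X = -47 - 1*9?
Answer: -406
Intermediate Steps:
X = -56 (X = -47 - 9 = -56)
y(-5)*50 + X = -7*50 - 56 = -350 - 56 = -406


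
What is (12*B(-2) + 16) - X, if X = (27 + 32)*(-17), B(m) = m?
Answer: 995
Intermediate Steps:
X = -1003 (X = 59*(-17) = -1003)
(12*B(-2) + 16) - X = (12*(-2) + 16) - 1*(-1003) = (-24 + 16) + 1003 = -8 + 1003 = 995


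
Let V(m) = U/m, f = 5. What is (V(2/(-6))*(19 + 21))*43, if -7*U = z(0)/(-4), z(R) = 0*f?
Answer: 0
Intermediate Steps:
z(R) = 0 (z(R) = 0*5 = 0)
U = 0 (U = -0/(-4) = -0*(-1)/4 = -⅐*0 = 0)
V(m) = 0 (V(m) = 0/m = 0)
(V(2/(-6))*(19 + 21))*43 = (0*(19 + 21))*43 = (0*40)*43 = 0*43 = 0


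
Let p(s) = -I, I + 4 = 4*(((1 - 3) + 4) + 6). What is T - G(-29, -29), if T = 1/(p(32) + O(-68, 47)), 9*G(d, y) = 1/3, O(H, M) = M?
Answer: 8/513 ≈ 0.015595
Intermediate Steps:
G(d, y) = 1/27 (G(d, y) = (⅑)/3 = (⅑)*(⅓) = 1/27)
I = 28 (I = -4 + 4*(((1 - 3) + 4) + 6) = -4 + 4*((-2 + 4) + 6) = -4 + 4*(2 + 6) = -4 + 4*8 = -4 + 32 = 28)
p(s) = -28 (p(s) = -1*28 = -28)
T = 1/19 (T = 1/(-28 + 47) = 1/19 ≈ 0.052632)
T - G(-29, -29) = 1/19 - 1*1/27 = 1/19 - 1/27 = 8/513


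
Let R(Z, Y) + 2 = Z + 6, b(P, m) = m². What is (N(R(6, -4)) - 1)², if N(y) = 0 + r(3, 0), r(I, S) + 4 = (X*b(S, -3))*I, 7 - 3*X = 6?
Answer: 16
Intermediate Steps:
X = ⅓ (X = 7/3 - ⅓*6 = 7/3 - 2 = ⅓ ≈ 0.33333)
r(I, S) = -4 + 3*I (r(I, S) = -4 + ((⅓)*(-3)²)*I = -4 + ((⅓)*9)*I = -4 + 3*I)
R(Z, Y) = 4 + Z (R(Z, Y) = -2 + (Z + 6) = -2 + (6 + Z) = 4 + Z)
N(y) = 5 (N(y) = 0 + (-4 + 3*3) = 0 + (-4 + 9) = 0 + 5 = 5)
(N(R(6, -4)) - 1)² = (5 - 1)² = 4² = 16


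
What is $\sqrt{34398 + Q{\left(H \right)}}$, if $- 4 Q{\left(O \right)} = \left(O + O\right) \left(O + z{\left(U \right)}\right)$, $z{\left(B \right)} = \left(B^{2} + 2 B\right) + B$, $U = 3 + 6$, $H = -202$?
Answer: $2 \sqrt{6226} \approx 157.81$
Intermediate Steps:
$U = 9$
$z{\left(B \right)} = B^{2} + 3 B$
$Q{\left(O \right)} = - \frac{O \left(108 + O\right)}{2}$ ($Q{\left(O \right)} = - \frac{\left(O + O\right) \left(O + 9 \left(3 + 9\right)\right)}{4} = - \frac{2 O \left(O + 9 \cdot 12\right)}{4} = - \frac{2 O \left(O + 108\right)}{4} = - \frac{2 O \left(108 + O\right)}{4} = - \frac{O \left(108 + O\right)}{2}$)
$\sqrt{34398 + Q{\left(H \right)}} = \sqrt{34398 - - 101 \left(108 - 202\right)} = \sqrt{34398 - \left(-101\right) \left(-94\right)} = \sqrt{34398 - 9494} = \sqrt{24904} = 2 \sqrt{6226}$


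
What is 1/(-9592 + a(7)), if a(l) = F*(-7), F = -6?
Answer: -1/9550 ≈ -0.00010471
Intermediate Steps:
a(l) = 42 (a(l) = -6*(-7) = 42)
1/(-9592 + a(7)) = 1/(-9592 + 42) = 1/(-9550) = -1/9550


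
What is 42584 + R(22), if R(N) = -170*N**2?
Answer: -39696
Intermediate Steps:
42584 + R(22) = 42584 - 170*22**2 = 42584 - 170*484 = 42584 - 82280 = -39696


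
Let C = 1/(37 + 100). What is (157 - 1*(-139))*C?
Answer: 296/137 ≈ 2.1606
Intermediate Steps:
C = 1/137 ≈ 0.0072993
(157 - 1*(-139))*C = (157 - 1*(-139))*(1/137) = (157 + 139)*(1/137) = 296*(1/137) = 296/137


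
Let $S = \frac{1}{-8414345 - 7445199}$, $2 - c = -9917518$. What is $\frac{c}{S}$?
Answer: $-157287344810880$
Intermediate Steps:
$c = 9917520$ ($c = 2 - -9917518 = 2 + 9917518 = 9917520$)
$S = - \frac{1}{15859544}$ ($S = \frac{1}{-15859544} = - \frac{1}{15859544} \approx -6.3054 \cdot 10^{-8}$)
$\frac{c}{S} = \frac{9917520}{- \frac{1}{15859544}} = 9917520 \left(-15859544\right) = -157287344810880$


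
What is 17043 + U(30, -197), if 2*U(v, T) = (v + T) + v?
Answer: 33949/2 ≈ 16975.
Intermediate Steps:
U(v, T) = v + T/2 (U(v, T) = ((v + T) + v)/2 = ((T + v) + v)/2 = (T + 2*v)/2 = v + T/2)
17043 + U(30, -197) = 17043 + (30 + (1/2)*(-197)) = 17043 + (30 - 197/2) = 17043 - 137/2 = 33949/2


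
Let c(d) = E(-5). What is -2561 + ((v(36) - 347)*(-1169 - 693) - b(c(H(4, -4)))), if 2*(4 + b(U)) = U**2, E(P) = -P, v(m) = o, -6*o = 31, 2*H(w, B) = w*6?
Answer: 3918989/6 ≈ 6.5317e+5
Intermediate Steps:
H(w, B) = 3*w (H(w, B) = (w*6)/2 = (6*w)/2 = 3*w)
o = -31/6 (o = -1/6*31 = -31/6 ≈ -5.1667)
v(m) = -31/6
c(d) = 5 (c(d) = -1*(-5) = 5)
b(U) = -4 + U**2/2
-2561 + ((v(36) - 347)*(-1169 - 693) - b(c(H(4, -4)))) = -2561 + ((-31/6 - 347)*(-1169 - 693) - (-4 + (1/2)*5**2)) = -2561 + (-2113/6*(-1862) - (-4 + (1/2)*25)) = -2561 + (1967203/3 - (-4 + 25/2)) = -2561 + (1967203/3 - 1*17/2) = -2561 + (1967203/3 - 17/2) = -2561 + 3934355/6 = 3918989/6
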